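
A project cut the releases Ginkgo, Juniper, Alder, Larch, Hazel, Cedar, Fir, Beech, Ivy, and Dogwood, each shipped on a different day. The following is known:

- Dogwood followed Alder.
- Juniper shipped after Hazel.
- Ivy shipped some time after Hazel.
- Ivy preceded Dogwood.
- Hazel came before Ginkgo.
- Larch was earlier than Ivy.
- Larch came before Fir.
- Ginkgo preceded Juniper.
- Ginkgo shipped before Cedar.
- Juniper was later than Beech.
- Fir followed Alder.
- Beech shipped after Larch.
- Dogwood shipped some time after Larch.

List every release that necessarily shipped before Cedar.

Ginkgo, Hazel

Directly stated before Cedar: Ginkgo.
Hazel reaches Cedar via Hazel → Ginkgo → Cedar.
No chain forces Ivy (or any of the others) ahead of Cedar.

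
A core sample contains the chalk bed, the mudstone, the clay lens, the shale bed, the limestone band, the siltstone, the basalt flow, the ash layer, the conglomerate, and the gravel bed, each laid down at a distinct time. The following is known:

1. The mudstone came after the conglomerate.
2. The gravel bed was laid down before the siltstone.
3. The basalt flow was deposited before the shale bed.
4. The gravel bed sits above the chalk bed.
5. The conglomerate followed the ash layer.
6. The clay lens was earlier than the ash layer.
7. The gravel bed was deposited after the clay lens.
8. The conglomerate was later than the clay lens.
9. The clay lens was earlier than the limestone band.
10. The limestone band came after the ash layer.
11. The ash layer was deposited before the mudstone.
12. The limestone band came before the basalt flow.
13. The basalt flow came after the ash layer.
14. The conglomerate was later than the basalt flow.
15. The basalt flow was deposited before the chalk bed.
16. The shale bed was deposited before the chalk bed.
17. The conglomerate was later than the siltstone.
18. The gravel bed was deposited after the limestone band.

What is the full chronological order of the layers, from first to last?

The constraints fix every adjacent pair, so only one ordering works:
the clay lens → the ash layer → the limestone band → the basalt flow → the shale bed → the chalk bed → the gravel bed → the siltstone → the conglomerate → the mudstone.

the clay lens, the ash layer, the limestone band, the basalt flow, the shale bed, the chalk bed, the gravel bed, the siltstone, the conglomerate, the mudstone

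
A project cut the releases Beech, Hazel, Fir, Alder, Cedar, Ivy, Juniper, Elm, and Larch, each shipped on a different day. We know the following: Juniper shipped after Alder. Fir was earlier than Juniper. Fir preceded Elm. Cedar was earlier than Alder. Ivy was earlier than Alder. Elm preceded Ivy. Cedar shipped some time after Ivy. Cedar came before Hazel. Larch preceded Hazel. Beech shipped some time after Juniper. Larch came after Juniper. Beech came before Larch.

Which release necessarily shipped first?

Fir has a chain of constraints placing it before every other release, so Fir must be first.

Fir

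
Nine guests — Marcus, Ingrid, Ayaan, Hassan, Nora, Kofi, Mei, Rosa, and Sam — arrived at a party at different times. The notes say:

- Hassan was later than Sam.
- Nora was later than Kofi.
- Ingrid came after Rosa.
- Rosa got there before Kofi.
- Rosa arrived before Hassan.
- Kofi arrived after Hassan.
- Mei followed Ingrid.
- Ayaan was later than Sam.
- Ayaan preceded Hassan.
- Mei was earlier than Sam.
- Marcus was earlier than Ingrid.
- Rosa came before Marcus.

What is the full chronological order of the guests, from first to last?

Rosa, Marcus, Ingrid, Mei, Sam, Ayaan, Hassan, Kofi, Nora

The constraints fix every adjacent pair, so only one ordering works:
Rosa → Marcus → Ingrid → Mei → Sam → Ayaan → Hassan → Kofi → Nora.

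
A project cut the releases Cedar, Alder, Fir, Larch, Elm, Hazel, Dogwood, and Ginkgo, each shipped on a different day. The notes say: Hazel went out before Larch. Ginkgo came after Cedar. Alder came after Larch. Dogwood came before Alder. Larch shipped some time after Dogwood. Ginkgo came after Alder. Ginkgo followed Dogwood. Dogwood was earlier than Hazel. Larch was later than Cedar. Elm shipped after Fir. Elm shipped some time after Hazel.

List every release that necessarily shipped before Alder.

Directly stated before Alder: Dogwood and Larch.
Cedar reaches Alder via Cedar → Larch → Alder.
Hazel reaches Alder via Hazel → Larch → Alder.

Cedar, Dogwood, Hazel, Larch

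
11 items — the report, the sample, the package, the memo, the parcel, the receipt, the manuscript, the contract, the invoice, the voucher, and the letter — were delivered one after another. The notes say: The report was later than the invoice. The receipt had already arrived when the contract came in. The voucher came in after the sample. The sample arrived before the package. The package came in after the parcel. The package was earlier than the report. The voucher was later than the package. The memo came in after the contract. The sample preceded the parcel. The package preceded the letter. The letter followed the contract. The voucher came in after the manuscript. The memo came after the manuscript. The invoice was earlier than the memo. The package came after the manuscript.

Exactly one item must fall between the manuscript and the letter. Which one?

Tracing the constraints gives the manuscript → the package → the letter, so the package sits after the manuscript and before the letter.
No other item is forced both after the manuscript and before the letter.

the package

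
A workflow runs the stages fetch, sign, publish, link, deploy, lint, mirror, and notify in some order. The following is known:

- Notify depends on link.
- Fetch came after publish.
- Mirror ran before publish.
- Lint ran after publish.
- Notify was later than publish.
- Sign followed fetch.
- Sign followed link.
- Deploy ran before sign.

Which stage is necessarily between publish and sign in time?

Tracing the constraints gives publish → fetch → sign, so fetch sits after publish and before sign.
No other stage is forced both after publish and before sign.

fetch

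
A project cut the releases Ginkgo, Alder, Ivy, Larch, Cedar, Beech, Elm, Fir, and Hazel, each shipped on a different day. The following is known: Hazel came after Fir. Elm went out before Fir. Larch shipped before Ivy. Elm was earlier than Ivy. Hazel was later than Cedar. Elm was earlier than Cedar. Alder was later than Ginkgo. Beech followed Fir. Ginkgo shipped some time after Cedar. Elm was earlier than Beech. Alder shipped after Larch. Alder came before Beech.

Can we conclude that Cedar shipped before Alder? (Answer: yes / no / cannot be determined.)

yes

Chain the constraints: Cedar → Ginkgo → Alder. Each link is directly stated, so Cedar comes before Alder.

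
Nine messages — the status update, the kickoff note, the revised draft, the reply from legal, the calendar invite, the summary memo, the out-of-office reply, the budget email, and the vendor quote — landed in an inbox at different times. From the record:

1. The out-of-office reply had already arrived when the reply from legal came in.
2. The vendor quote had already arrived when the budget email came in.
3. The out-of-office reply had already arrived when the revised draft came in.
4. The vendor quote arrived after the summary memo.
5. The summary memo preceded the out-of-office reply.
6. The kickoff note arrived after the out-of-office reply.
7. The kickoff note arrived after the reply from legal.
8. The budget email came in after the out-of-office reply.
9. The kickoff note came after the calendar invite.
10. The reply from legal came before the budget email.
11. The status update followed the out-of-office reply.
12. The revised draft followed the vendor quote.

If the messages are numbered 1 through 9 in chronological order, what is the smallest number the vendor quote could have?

2

The summary memo must come before the vendor quote — 1 forced predecessor.
Nothing else is forced ahead of the vendor quote, so its earliest slot is position 1 + 1 = 2.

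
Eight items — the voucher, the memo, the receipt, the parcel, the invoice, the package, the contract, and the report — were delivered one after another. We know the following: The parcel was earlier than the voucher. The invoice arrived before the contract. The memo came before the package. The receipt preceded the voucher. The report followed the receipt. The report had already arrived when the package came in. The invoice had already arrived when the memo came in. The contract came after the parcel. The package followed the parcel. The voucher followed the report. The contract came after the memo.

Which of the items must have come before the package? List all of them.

the invoice, the memo, the parcel, the receipt, the report

Directly stated before the package: the memo, the parcel, and the report.
The invoice reaches the package via the invoice → the memo → the package.
The receipt reaches the package via the receipt → the report → the package.
No chain forces the contract (or any of the others) ahead of the package.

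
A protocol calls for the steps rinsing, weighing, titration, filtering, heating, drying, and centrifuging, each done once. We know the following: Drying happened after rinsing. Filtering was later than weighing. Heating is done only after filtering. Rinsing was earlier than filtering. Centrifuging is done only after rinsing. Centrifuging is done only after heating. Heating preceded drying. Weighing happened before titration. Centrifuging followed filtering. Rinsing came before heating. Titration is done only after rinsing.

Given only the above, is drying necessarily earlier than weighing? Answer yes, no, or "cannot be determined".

Tracing the constraints gives weighing → filtering → heating → drying, so weighing must come before drying.
That means drying cannot be before weighing.

no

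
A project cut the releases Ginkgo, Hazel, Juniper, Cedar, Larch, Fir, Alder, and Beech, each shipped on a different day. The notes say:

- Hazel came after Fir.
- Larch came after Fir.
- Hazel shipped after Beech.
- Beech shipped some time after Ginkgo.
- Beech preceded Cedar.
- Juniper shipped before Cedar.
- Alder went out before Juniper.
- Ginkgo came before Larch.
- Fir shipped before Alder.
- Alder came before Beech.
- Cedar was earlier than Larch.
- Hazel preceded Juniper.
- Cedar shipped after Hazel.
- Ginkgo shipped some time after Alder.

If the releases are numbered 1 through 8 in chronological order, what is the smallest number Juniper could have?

6

Alder, Beech, Fir, Ginkgo, and Hazel must all come before Juniper — 5 forced predecessors.
Nothing else is forced ahead of Juniper, so its earliest slot is position 5 + 1 = 6.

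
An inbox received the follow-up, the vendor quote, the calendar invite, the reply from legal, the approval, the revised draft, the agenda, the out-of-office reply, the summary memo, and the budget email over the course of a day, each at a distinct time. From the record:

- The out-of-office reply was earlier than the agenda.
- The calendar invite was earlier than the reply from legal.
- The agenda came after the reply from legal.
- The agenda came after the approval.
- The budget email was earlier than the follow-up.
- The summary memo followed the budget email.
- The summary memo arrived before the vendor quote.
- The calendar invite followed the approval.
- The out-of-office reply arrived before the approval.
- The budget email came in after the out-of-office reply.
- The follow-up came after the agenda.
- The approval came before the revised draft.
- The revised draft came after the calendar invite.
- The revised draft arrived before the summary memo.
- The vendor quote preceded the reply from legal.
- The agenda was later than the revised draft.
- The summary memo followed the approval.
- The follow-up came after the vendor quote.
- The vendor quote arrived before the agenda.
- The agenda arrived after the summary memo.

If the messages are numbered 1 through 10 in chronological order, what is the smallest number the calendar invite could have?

The approval and the out-of-office reply must both come before the calendar invite — 2 forced predecessors.
Nothing else is forced ahead of the calendar invite, so its earliest slot is position 2 + 1 = 3.

3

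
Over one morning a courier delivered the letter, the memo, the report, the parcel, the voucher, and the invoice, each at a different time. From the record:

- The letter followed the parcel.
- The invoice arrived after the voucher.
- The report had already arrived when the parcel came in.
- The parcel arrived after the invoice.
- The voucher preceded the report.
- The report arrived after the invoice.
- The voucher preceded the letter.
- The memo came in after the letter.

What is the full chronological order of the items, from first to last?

The constraints fix every adjacent pair, so only one ordering works:
the voucher → the invoice → the report → the parcel → the letter → the memo.

the voucher, the invoice, the report, the parcel, the letter, the memo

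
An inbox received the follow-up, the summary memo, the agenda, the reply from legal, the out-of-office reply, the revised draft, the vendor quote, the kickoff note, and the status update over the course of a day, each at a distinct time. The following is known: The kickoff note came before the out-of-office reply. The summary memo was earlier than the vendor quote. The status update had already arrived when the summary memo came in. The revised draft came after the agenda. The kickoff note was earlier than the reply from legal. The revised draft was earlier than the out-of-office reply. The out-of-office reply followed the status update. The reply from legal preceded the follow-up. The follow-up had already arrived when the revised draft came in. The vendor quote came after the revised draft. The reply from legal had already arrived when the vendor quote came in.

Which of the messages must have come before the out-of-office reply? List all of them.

Directly stated before the out-of-office reply: the kickoff note, the revised draft, and the status update.
The agenda reaches the out-of-office reply via the agenda → the revised draft → the out-of-office reply.
The follow-up reaches the out-of-office reply via the follow-up → the revised draft → the out-of-office reply.
The reply from legal reaches the out-of-office reply via the reply from legal → the follow-up → the revised draft → the out-of-office reply.
No chain forces the summary memo (or any of the others) ahead of the out-of-office reply.

the agenda, the follow-up, the kickoff note, the reply from legal, the revised draft, the status update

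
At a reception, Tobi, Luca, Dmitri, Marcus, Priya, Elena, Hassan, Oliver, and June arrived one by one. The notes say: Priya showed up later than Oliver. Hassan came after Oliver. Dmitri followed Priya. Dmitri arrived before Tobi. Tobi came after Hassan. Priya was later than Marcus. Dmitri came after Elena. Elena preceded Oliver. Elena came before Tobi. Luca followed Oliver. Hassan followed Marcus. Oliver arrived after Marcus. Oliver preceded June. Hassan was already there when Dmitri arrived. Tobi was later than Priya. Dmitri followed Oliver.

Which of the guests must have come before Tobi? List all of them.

Directly stated before Tobi: Dmitri, Elena, Hassan, and Priya.
Marcus reaches Tobi via Marcus → Hassan → Tobi.
Oliver reaches Tobi via Oliver → Hassan → Tobi.
No chain forces Luca (or any of the others) ahead of Tobi.

Dmitri, Elena, Hassan, Marcus, Oliver, Priya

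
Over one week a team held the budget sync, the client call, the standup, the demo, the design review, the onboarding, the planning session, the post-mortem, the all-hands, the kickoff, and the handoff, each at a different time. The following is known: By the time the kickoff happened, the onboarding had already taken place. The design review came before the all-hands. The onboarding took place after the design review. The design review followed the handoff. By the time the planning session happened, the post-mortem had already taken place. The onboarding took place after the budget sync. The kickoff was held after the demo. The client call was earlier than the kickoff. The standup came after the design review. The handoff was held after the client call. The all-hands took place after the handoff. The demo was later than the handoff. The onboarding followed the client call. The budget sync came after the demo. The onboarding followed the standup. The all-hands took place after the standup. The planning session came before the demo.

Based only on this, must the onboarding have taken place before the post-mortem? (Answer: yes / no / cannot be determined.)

Tracing the constraints gives the post-mortem → the planning session → the demo → the budget sync → the onboarding, so the post-mortem must come before the onboarding.
That means the onboarding cannot be before the post-mortem.

no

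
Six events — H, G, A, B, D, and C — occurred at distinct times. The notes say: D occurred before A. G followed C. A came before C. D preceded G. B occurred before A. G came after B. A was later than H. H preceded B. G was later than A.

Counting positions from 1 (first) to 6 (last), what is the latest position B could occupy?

3

B must come before A, C, and G — 3 events forced after it.
Everything else can be placed before B in some valid order, so B can sit as late as position 6 − 3 = 3.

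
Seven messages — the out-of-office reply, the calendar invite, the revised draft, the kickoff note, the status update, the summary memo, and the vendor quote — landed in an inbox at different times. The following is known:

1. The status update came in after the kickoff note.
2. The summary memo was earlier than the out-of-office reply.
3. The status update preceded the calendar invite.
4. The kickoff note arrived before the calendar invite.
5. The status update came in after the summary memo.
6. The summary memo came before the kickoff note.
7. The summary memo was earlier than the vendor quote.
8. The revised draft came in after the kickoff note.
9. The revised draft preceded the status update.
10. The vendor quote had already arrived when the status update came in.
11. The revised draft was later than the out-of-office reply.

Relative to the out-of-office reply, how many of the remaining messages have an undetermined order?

2

Forced before the out-of-office reply: the summary memo; forced after the out-of-office reply: the calendar invite, the revised draft, and the status update.
That leaves the kickoff note and the vendor quote with no forced order relative to the out-of-office reply — 2.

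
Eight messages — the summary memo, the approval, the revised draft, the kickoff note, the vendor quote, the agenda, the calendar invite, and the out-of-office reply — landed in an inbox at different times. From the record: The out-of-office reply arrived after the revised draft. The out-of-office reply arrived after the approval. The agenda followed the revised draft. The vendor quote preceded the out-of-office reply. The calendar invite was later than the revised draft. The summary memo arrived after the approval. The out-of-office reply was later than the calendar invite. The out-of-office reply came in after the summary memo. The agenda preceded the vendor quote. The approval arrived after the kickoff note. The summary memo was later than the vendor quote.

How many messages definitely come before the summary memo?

Directly stated before the summary memo: the approval and the vendor quote.
The agenda reaches the summary memo via the agenda → the vendor quote → the summary memo.
The kickoff note reaches the summary memo via the kickoff note → the approval → the summary memo.
The revised draft reaches the summary memo via the revised draft → the agenda → the vendor quote → the summary memo.
No chain forces the out-of-office reply (or any of the others) ahead of the summary memo.
That's the agenda, the approval, the kickoff note, the revised draft, and the vendor quote — 5 in all.

5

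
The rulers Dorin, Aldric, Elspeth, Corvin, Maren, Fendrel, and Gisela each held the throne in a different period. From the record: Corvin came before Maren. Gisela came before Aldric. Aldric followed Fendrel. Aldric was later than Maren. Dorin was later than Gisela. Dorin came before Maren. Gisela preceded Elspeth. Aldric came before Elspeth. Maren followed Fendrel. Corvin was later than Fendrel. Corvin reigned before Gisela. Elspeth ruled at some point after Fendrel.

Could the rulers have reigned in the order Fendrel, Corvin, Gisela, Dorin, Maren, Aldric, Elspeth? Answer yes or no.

Check each stated constraint against the proposed order — e.g. Fendrel is ahead of Aldric; Fendrel is ahead of Elspeth. Every pair is in the required order; nothing is violated.

yes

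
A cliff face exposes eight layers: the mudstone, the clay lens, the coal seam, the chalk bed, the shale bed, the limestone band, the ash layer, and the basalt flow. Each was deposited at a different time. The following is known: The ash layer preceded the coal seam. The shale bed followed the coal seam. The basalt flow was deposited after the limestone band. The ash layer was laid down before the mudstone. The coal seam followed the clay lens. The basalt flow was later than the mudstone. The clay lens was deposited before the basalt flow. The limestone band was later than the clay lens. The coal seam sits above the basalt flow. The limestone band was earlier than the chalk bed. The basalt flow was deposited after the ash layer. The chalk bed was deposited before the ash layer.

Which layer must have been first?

the clay lens

The clay lens has a chain of constraints placing it before every other layer, so the clay lens must be first.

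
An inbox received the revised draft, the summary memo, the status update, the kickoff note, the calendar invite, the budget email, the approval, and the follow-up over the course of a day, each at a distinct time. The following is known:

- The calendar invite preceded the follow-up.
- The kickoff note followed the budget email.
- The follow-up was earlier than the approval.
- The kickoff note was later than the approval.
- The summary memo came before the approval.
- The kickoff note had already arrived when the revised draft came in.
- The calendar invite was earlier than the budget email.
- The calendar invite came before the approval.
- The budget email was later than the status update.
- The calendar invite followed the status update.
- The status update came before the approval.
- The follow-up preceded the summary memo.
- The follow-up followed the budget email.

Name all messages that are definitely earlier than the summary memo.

Directly stated before the summary memo: the follow-up.
The budget email reaches the summary memo via the budget email → the follow-up → the summary memo.
The calendar invite reaches the summary memo via the calendar invite → the follow-up → the summary memo.
The status update reaches the summary memo via the status update → the budget email → the follow-up → the summary memo.
No chain forces the kickoff note (or any of the others) ahead of the summary memo.

the budget email, the calendar invite, the follow-up, the status update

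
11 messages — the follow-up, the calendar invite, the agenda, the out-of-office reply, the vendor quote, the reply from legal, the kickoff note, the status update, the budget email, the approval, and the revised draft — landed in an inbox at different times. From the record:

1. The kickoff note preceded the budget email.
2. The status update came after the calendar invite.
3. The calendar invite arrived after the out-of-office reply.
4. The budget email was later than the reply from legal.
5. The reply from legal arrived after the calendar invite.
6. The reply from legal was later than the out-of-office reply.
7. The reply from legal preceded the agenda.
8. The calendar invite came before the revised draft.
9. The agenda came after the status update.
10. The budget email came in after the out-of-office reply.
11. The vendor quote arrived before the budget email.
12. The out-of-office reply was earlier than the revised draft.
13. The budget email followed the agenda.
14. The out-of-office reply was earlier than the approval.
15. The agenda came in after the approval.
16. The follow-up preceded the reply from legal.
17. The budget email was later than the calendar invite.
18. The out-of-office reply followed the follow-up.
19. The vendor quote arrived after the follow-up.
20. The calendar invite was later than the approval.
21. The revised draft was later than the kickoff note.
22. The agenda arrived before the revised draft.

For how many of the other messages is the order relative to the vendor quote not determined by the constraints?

8

Forced before the vendor quote: the follow-up; forced after the vendor quote: the budget email.
That leaves the agenda, the approval, the calendar invite, the kickoff note, the out-of-office reply, the reply from legal, the revised draft, and the status update with no forced order relative to the vendor quote — 8.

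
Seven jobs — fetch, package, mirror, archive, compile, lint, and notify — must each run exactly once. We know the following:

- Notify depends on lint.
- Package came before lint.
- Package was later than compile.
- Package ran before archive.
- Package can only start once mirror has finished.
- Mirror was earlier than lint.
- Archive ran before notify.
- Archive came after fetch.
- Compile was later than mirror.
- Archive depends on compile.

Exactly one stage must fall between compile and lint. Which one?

package

Tracing the constraints gives compile → package → lint, so package sits after compile and before lint.
No other stage is forced both after compile and before lint.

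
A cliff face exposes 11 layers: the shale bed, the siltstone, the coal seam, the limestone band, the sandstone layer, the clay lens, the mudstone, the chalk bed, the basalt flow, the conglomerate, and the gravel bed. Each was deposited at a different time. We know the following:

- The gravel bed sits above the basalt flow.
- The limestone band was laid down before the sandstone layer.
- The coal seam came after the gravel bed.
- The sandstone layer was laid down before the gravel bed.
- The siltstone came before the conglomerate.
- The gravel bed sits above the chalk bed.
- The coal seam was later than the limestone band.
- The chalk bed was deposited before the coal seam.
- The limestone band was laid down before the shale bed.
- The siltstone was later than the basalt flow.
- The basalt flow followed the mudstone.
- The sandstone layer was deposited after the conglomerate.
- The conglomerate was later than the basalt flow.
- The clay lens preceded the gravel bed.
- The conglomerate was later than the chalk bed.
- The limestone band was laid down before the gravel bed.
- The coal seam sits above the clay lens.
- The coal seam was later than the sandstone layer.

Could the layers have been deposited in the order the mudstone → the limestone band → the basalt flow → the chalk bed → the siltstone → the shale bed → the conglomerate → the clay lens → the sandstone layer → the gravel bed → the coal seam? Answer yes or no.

Check each stated constraint against the proposed order — e.g. the limestone band is ahead of the gravel bed; the limestone band is ahead of the coal seam. Every pair is in the required order; nothing is violated.

yes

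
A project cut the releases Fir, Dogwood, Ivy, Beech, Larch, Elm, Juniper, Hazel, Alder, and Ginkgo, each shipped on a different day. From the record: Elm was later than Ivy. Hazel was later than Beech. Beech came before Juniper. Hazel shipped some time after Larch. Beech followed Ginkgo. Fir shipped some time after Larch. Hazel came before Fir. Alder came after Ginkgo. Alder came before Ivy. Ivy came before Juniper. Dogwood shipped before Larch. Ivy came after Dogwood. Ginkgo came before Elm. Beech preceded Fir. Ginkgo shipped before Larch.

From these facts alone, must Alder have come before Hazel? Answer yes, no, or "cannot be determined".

No chain of stated constraints runs from Alder to Hazel, and none runs from Hazel to Alder either.
So the relative order of Alder and Hazel is not fixed by the given facts.

cannot be determined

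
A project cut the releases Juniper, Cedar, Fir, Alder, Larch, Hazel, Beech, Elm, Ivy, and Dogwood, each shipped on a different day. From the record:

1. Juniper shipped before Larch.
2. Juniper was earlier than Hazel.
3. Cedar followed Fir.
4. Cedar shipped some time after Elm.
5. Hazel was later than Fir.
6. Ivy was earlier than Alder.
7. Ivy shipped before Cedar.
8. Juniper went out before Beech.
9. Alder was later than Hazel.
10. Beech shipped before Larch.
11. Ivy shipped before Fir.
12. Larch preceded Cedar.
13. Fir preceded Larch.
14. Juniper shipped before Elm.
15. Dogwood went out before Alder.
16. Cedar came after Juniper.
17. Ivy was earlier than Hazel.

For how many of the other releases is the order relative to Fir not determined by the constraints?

4

Forced before Fir: Ivy; forced after Fir: Alder, Cedar, Hazel, and Larch.
That leaves Beech, Dogwood, Elm, and Juniper with no forced order relative to Fir — 4.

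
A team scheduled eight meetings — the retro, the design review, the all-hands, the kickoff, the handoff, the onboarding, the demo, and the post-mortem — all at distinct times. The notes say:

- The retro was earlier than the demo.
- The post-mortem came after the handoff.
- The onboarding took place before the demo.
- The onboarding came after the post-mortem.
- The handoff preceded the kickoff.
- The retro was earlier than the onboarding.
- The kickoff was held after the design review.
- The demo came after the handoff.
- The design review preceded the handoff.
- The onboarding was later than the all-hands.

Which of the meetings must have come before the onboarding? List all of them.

the all-hands, the design review, the handoff, the post-mortem, the retro

Directly stated before the onboarding: the all-hands, the post-mortem, and the retro.
The design review reaches the onboarding via the design review → the handoff → the post-mortem → the onboarding.
The handoff reaches the onboarding via the handoff → the post-mortem → the onboarding.
No chain forces the kickoff (or any of the others) ahead of the onboarding.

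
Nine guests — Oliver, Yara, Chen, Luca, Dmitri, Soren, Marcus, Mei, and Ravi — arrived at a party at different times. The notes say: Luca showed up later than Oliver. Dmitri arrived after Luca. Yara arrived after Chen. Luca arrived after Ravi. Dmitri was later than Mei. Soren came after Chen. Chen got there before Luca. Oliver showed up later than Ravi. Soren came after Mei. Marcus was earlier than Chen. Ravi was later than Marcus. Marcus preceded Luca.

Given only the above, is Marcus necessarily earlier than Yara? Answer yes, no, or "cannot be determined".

yes

Chain the constraints: Marcus → Chen → Yara. Each link is directly stated, so Marcus comes before Yara.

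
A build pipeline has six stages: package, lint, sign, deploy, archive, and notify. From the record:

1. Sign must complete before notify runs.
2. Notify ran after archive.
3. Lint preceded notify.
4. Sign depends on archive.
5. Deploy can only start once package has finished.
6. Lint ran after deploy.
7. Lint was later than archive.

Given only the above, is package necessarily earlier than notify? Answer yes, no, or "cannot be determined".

yes

Chain the constraints: package → deploy → lint → notify. Each link is directly stated, so package comes before notify.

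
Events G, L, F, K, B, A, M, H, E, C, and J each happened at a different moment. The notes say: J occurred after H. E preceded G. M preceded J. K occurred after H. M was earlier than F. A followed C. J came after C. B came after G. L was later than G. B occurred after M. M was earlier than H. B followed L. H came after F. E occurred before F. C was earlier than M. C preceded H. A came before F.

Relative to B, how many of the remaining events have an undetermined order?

5

Forced before B: C, E, G, L, and M.
That leaves A, F, H, J, and K with no forced order relative to B — 5.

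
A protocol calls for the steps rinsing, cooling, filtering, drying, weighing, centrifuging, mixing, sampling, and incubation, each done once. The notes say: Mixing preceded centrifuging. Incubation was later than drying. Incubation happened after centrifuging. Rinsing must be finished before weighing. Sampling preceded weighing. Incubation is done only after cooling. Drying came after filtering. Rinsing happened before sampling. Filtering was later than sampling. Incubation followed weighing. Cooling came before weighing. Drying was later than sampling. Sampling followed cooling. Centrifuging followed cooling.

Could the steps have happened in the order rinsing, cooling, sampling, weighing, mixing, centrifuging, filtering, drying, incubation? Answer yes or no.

yes

Check each stated constraint against the proposed order — e.g. weighing is ahead of incubation; cooling is ahead of incubation. Every pair is in the required order; nothing is violated.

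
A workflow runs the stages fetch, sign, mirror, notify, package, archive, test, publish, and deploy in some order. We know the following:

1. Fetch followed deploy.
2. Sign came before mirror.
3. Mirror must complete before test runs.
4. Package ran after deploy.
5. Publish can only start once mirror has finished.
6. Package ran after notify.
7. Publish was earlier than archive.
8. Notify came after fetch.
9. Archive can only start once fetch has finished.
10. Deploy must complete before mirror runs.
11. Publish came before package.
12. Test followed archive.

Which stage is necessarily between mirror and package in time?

publish

Tracing the constraints gives mirror → publish → package, so publish sits after mirror and before package.
No other stage is forced both after mirror and before package.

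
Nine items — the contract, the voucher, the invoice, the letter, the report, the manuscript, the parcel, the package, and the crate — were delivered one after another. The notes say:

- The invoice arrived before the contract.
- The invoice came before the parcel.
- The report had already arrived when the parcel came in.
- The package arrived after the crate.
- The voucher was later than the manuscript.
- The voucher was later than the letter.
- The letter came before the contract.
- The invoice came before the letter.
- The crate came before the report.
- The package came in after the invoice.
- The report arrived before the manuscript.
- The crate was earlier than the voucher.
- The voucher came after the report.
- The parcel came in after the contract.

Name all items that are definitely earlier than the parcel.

the contract, the crate, the invoice, the letter, the report

Directly stated before the parcel: the contract, the invoice, and the report.
The crate reaches the parcel via the crate → the report → the parcel.
The letter reaches the parcel via the letter → the contract → the parcel.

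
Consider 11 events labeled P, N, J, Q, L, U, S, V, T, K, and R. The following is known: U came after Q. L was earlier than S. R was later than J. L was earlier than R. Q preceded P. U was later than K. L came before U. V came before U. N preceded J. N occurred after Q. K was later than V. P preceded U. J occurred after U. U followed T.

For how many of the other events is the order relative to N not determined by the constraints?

7

Forced before N: Q; forced after N: J and R.
That leaves K, L, P, S, T, U, and V with no forced order relative to N — 7.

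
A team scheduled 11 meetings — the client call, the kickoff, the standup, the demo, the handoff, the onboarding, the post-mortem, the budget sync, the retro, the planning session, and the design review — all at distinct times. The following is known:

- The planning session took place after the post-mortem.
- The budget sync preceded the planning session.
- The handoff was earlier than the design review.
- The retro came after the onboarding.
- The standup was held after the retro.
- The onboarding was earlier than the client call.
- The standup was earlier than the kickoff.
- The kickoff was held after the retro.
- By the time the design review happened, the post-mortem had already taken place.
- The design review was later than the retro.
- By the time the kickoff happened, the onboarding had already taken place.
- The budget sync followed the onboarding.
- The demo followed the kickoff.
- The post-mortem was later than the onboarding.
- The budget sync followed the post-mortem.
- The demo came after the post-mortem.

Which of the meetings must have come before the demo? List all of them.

Directly stated before the demo: the kickoff and the post-mortem.
The onboarding reaches the demo via the onboarding → the kickoff → the demo.
The retro reaches the demo via the retro → the kickoff → the demo.
The standup reaches the demo via the standup → the kickoff → the demo.
No chain forces the handoff (or any of the others) ahead of the demo.

the kickoff, the onboarding, the post-mortem, the retro, the standup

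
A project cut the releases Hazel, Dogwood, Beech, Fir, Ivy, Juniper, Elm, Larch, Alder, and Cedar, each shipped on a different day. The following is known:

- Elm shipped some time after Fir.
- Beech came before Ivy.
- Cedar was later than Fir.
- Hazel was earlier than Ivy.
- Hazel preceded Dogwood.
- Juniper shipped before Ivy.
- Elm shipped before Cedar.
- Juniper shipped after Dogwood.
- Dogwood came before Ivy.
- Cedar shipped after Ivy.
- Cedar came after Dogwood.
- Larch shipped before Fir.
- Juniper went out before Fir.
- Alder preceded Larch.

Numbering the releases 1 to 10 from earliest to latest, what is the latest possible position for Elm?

Elm must come before Cedar — 1 release forced after it.
Everything else can be placed before Elm in some valid order, so Elm can sit as late as position 10 − 1 = 9.

9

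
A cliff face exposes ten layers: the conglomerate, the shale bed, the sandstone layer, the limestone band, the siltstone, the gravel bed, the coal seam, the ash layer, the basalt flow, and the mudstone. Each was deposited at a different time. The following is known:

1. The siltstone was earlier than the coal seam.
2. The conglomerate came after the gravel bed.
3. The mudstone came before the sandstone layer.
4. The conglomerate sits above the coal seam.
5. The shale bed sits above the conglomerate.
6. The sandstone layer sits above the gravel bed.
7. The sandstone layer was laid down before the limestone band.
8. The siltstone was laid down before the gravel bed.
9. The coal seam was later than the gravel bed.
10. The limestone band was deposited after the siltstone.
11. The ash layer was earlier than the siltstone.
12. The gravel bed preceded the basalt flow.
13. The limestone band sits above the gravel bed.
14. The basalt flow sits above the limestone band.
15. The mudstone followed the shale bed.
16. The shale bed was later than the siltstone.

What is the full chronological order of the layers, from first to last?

The constraints fix every adjacent pair, so only one ordering works:
the ash layer → the siltstone → the gravel bed → the coal seam → the conglomerate → the shale bed → the mudstone → the sandstone layer → the limestone band → the basalt flow.

the ash layer, the siltstone, the gravel bed, the coal seam, the conglomerate, the shale bed, the mudstone, the sandstone layer, the limestone band, the basalt flow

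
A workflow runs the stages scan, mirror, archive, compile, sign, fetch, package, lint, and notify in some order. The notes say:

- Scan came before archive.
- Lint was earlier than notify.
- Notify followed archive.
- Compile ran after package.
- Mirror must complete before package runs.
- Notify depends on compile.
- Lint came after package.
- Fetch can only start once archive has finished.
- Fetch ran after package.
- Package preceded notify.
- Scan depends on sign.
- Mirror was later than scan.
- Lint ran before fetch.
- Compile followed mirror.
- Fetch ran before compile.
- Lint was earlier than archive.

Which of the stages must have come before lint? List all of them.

mirror, package, scan, sign

Directly stated before lint: package.
Mirror reaches lint via mirror → package → lint.
Scan reaches lint via scan → mirror → package → lint.
Sign reaches lint via sign → scan → mirror → package → lint.
No chain forces notify (or any of the others) ahead of lint.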